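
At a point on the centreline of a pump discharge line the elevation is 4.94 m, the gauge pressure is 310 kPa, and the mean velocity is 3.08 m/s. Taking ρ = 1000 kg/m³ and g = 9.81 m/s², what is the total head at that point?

h ≈ 37.02 m

Pressure head ψ = P/(ρg) = 310×1000 / (1000 × 9.81) = 31.60 m.
Velocity head = v²/(2g) = 3.08² / (2 × 9.81) = 0.484 m.
h = z + ψ + v²/(2g) = 4.94 + 31.60 + 0.484 = 37.02 m.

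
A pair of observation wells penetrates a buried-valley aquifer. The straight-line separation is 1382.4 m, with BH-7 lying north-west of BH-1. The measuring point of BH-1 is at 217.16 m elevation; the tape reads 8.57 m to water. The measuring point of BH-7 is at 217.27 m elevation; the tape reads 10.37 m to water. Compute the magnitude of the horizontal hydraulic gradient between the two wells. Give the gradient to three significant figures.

i ≈ 0.00122

Total head at BH-1: h = 217.16 − 8.57 = 208.59 m.
Total head at BH-7: h = 217.27 − 10.37 = 206.90 m.
Head difference: h(BH-1) − h(BH-7) = 208.59 − 206.90 = 1.69 m.
Hydraulic gradient: i = |Δh| / L = 1.69 / 1382.4 = 0.00122.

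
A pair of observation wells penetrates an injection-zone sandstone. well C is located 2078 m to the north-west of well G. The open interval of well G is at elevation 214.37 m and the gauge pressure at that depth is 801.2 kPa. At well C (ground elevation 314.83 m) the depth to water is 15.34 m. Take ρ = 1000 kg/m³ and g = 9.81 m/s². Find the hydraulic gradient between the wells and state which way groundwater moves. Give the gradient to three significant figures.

Pressure head at well G: ψ = P/(ρg) = 801.2×1000 / (1000 × 9.81) = 81.67 m.
Total head at well G: h = z + ψ = 214.37 + 81.67 = 296.04 m.
Total head at well C: h = 314.83 − 15.34 = 299.49 m.
Head difference: h(well G) − h(well C) = 296.04 − 299.49 = -3.45 m.
Hydraulic gradient: i = |Δh| / L = 3.45 / 2078 = 0.00166.
Flow is from higher to lower head: from well C toward well G, i.e. toward the south-east.

i ≈ 0.00166; groundwater flows toward the south-east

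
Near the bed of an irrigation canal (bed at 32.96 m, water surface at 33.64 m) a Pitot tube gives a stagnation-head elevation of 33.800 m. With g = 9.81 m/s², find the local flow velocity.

v ≈ 1.77 m/s

Near the bed, under hydrostatic conditions, the piezometric head (z + ψ) equals the free-surface elevation, 33.64 m.
Velocity head = total − piezometric = 33.800 − 33.64 = 0.160 m.
v = √(2g·h_v) = √(2 × 9.81 × 0.160) = 1.77 m/s.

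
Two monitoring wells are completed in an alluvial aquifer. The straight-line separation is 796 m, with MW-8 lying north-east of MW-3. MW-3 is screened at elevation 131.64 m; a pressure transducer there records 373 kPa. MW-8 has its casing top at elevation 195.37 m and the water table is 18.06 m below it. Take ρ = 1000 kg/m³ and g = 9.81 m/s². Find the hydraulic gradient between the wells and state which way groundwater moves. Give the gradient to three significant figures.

i ≈ 0.00961; groundwater flows toward the south-west

Pressure head at MW-3: ψ = P/(ρg) = 373×1000 / (1000 × 9.81) = 38.02 m.
Total head at MW-3: h = z + ψ = 131.64 + 38.02 = 169.66 m.
Total head at MW-8: h = 195.37 − 18.06 = 177.31 m.
Head difference: h(MW-3) − h(MW-8) = 169.66 − 177.31 = -7.65 m.
Hydraulic gradient: i = |Δh| / L = 7.65 / 796 = 0.00961.
Flow is from higher to lower head: from MW-8 toward MW-3, i.e. toward the south-west.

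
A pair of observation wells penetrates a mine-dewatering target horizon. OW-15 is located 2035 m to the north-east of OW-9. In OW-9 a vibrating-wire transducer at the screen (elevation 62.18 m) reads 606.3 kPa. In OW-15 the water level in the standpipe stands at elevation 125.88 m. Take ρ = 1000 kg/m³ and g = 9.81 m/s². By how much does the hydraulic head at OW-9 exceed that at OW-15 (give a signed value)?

Pressure head at OW-9: ψ = P/(ρg) = 606.3×1000 / (1000 × 9.81) = 61.80 m.
Total head at OW-9: h = z + ψ = 62.18 + 61.80 = 123.98 m.
Total head at OW-15: h = 125.88 m (water level in the piezometer is the total head).
Head difference: h(OW-9) − h(OW-15) = 123.98 − 125.88 = -1.90 m.

Δh ≈ -1.90 m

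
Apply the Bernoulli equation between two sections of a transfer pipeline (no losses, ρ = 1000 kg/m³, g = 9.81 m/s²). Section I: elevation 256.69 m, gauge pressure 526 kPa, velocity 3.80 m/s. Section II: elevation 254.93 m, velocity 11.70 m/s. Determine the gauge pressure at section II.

P₂ ≈ 482 kPa

Pressure head at I: ψ₁ = P₁/(ρg) = 526×1000 / (1000 × 9.81) = 53.62 m.
Velocity heads: v₁²/2g = 3.80²/19.62 = 0.736 m; v₂²/2g = 11.70²/19.62 = 6.977 m.
Total head H = z₁ + ψ₁ + v₁²/2g = 256.69 + 53.62 + 0.736 = 311.05 m.
ψ₂ = H − z₂ − v₂²/2g = 311.05 − 254.93 − 6.977 = 49.14 m.
P₂ = ρgψ₂ = 1000 × 9.81 × 49.14 ≈ 482 kPa.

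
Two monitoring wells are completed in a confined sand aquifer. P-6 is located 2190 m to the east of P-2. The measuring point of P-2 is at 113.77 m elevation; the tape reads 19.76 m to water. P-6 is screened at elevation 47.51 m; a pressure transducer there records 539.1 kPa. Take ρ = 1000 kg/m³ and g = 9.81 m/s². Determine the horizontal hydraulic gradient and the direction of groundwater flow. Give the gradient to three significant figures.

i ≈ 0.00386; groundwater flows toward the west

Total head at P-2: h = 113.77 − 19.76 = 94.01 m.
Pressure head at P-6: ψ = P/(ρg) = 539.1×1000 / (1000 × 9.81) = 54.95 m.
Total head at P-6: h = z + ψ = 47.51 + 54.95 = 102.46 m.
Head difference: h(P-2) − h(P-6) = 94.01 − 102.46 = -8.45 m.
Hydraulic gradient: i = |Δh| / L = 8.45 / 2190 = 0.00386.
Flow is from higher to lower head: from P-6 toward P-2, i.e. toward the west.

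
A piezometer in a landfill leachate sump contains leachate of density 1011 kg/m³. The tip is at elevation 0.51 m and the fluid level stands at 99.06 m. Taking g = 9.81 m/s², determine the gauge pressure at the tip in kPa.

P ≈ 977 kPa

Pressure head ψ = h − z = 99.06 − 0.51 = 98.55 m.
P = ρgψ = 1011 × 9.81 × 98.55 = 977410 Pa ≈ 977 kPa.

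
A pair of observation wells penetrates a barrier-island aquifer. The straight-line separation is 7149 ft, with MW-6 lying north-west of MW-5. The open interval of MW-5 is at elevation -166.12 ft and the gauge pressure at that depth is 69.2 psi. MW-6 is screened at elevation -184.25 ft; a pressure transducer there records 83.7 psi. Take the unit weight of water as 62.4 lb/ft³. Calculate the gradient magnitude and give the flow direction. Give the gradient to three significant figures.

i ≈ 0.00214; groundwater flows toward the south-east

Pressure head at MW-5: ψ = 144·P/γ = 144 × 69.2 / 62.4 = 159.69 ft.
Total head at MW-5: h = z + ψ = -166.12 + 159.69 = -6.43 ft.
Pressure head at MW-6: ψ = 144·P/γ = 144 × 83.7 / 62.4 = 193.15 ft.
Total head at MW-6: h = z + ψ = -184.25 + 193.15 = 8.90 ft.
Head difference: h(MW-5) − h(MW-6) = -6.43 − 8.90 = -15.33 ft.
Hydraulic gradient: i = |Δh| / L = 15.33 / 7149 = 0.00214.
Flow is from higher to lower head: from MW-6 toward MW-5, i.e. toward the south-east.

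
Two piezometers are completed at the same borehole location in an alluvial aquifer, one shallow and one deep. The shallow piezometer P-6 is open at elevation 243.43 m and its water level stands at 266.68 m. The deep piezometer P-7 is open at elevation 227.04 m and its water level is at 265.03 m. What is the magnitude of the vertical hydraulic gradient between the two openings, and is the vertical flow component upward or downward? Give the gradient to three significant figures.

Total head at P-6: h = 266.68 m (water level in the standpipe).
Total head at P-7: h = 265.03 m.
Δh = h(P-6) − h(P-7) = 266.68 − 265.03 = 1.65 m.
Vertical separation Δz = 243.43 − 227.04 = 16.39 m.
|i_v| = |Δh| / Δz = 1.65 / 16.39 = 0.101.
Head is higher in the shallow piezometer, so vertical flow is downward (recharge condition).

|i_v| ≈ 0.101; vertical flow is downward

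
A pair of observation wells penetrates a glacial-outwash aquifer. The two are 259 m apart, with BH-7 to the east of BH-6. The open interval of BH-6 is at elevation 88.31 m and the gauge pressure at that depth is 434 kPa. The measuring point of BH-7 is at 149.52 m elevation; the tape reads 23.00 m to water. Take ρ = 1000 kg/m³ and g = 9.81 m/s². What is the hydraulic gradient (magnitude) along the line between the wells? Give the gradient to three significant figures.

Pressure head at BH-6: ψ = P/(ρg) = 434×1000 / (1000 × 9.81) = 44.24 m.
Total head at BH-6: h = z + ψ = 88.31 + 44.24 = 132.55 m.
Total head at BH-7: h = 149.52 − 23.00 = 126.52 m.
Head difference: h(BH-6) − h(BH-7) = 132.55 − 126.52 = 6.03 m.
Hydraulic gradient: i = |Δh| / L = 6.03 / 259 = 0.0233.

i ≈ 0.0233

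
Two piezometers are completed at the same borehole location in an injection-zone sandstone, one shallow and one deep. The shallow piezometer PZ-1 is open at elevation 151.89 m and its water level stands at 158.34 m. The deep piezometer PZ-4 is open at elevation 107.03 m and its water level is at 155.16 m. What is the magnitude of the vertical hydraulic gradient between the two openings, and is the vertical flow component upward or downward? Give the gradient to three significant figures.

|i_v| ≈ 0.0709; vertical flow is downward

Total head at PZ-1: h = 158.34 m (water level in the standpipe).
Total head at PZ-4: h = 155.16 m.
Δh = h(PZ-1) − h(PZ-4) = 158.34 − 155.16 = 3.18 m.
Vertical separation Δz = 151.89 − 107.03 = 44.86 m.
|i_v| = |Δh| / Δz = 3.18 / 44.86 = 0.0709.
Head is higher in the shallow piezometer, so vertical flow is downward (recharge condition).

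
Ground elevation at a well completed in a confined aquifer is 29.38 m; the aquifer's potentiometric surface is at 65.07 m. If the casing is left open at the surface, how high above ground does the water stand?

Water rises to the potentiometric surface, so the rise above ground = 65.07 − 29.38 = 35.69 m.

≈ 35.69 m above ground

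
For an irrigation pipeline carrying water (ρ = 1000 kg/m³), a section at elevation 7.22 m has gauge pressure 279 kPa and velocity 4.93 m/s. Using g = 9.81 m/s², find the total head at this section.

h ≈ 36.90 m

Pressure head ψ = P/(ρg) = 279×1000 / (1000 × 9.81) = 28.44 m.
Velocity head = v²/(2g) = 4.93² / (2 × 9.81) = 1.239 m.
h = z + ψ + v²/(2g) = 7.22 + 28.44 + 1.239 = 36.90 m.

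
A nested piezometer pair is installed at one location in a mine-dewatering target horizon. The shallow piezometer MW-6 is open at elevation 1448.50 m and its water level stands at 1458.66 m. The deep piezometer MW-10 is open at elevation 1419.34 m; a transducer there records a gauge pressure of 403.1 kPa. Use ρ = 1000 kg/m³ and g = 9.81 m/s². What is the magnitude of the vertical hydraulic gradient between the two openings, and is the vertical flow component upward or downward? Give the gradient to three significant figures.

Total head at MW-6: h = 1458.66 m (water level in the standpipe).
Pressure head at MW-10: ψ = P/(ρg) = 403.1×1000 / (1000 × 9.81) = 41.09 m.
Total head at MW-10: h = z + ψ = 1419.34 + 41.09 = 1460.43 m.
Δh = h(MW-6) − h(MW-10) = 1458.66 − 1460.43 = -1.77 m.
Vertical separation Δz = 1448.50 − 1419.34 = 29.16 m.
|i_v| = |Δh| / Δz = 1.77 / 29.16 = 0.0607.
Head is higher in the deep piezometer, so vertical flow is upward (discharge condition).

|i_v| ≈ 0.0607; vertical flow is upward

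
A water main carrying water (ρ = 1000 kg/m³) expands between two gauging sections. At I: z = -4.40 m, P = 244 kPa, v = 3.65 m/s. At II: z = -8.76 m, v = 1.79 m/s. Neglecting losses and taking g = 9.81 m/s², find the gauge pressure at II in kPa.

P₂ ≈ 292 kPa

Pressure head at I: ψ₁ = P₁/(ρg) = 244×1000 / (1000 × 9.81) = 24.87 m.
Velocity heads: v₁²/2g = 3.65²/19.62 = 0.679 m; v₂²/2g = 1.79²/19.62 = 0.163 m.
Total head H = z₁ + ψ₁ + v₁²/2g = -4.40 + 24.87 + 0.679 = 21.15 m.
ψ₂ = H − z₂ − v₂²/2g = 21.15 − (-8.76) − 0.163 = 29.75 m.
P₂ = ρgψ₂ = 1000 × 9.81 × 29.75 ≈ 292 kPa.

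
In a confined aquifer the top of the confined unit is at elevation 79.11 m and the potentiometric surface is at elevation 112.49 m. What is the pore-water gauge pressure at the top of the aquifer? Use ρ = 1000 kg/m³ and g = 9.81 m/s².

P ≈ 327 kPa

Pressure head at the aquifer top: ψ = h − z = 112.49 − 79.11 = 33.38 m.
P = ρgψ = 1000 × 9.81 × 33.38 = 327458 Pa ≈ 327 kPa.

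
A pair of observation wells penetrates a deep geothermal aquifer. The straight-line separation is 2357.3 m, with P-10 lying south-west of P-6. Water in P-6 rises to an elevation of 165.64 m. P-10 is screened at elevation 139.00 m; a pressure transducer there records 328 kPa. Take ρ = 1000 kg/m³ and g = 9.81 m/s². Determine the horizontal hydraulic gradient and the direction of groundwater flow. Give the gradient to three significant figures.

i ≈ 0.00288; groundwater flows toward the north-east

Total head at P-6: h = 165.64 m (water level in the piezometer is the total head).
Pressure head at P-10: ψ = P/(ρg) = 328×1000 / (1000 × 9.81) = 33.44 m.
Total head at P-10: h = z + ψ = 139.00 + 33.44 = 172.44 m.
Head difference: h(P-6) − h(P-10) = 165.64 − 172.44 = -6.80 m.
Hydraulic gradient: i = |Δh| / L = 6.80 / 2357.3 = 0.00288.
Flow is from higher to lower head: from P-10 toward P-6, i.e. toward the north-east.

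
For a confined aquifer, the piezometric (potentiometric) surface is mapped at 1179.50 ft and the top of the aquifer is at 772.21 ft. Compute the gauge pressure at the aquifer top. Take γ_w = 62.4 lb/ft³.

Pressure head at the aquifer top: ψ = h − z = 1179.50 − 772.21 = 407.29 ft.
P = γψ/144 = 62.4 × 407.29 / 144 = 176 psi.

P ≈ 176 psi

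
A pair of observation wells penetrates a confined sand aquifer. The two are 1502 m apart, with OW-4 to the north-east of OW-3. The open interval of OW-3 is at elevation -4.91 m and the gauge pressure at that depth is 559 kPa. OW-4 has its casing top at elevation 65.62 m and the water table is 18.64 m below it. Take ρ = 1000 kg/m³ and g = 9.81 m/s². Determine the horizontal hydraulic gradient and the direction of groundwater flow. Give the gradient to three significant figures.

Pressure head at OW-3: ψ = P/(ρg) = 559×1000 / (1000 × 9.81) = 56.98 m.
Total head at OW-3: h = z + ψ = -4.91 + 56.98 = 52.07 m.
Total head at OW-4: h = 65.62 − 18.64 = 46.98 m.
Head difference: h(OW-3) − h(OW-4) = 52.07 − 46.98 = 5.09 m.
Hydraulic gradient: i = |Δh| / L = 5.09 / 1502 = 0.00339.
Flow is from higher to lower head: from OW-3 toward OW-4, i.e. toward the north-east.

i ≈ 0.00339; groundwater flows toward the north-east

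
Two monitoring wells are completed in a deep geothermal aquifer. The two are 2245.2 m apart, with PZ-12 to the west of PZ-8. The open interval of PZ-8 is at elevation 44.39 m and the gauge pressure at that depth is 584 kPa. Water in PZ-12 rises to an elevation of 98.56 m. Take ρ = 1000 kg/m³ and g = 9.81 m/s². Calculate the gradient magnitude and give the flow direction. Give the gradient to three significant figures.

i ≈ 0.00239; groundwater flows toward the west

Pressure head at PZ-8: ψ = P/(ρg) = 584×1000 / (1000 × 9.81) = 59.53 m.
Total head at PZ-8: h = z + ψ = 44.39 + 59.53 = 103.92 m.
Total head at PZ-12: h = 98.56 m (water level in the piezometer is the total head).
Head difference: h(PZ-8) − h(PZ-12) = 103.92 − 98.56 = 5.36 m.
Hydraulic gradient: i = |Δh| / L = 5.36 / 2245.2 = 0.00239.
Flow is from higher to lower head: from PZ-8 toward PZ-12, i.e. toward the west.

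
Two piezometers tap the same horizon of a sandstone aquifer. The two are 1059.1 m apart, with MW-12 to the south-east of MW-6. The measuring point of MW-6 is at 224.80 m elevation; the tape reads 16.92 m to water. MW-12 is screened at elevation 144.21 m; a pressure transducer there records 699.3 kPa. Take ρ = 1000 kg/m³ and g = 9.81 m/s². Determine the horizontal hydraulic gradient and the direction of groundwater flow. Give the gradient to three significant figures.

Total head at MW-6: h = 224.80 − 16.92 = 207.88 m.
Pressure head at MW-12: ψ = P/(ρg) = 699.3×1000 / (1000 × 9.81) = 71.28 m.
Total head at MW-12: h = z + ψ = 144.21 + 71.28 = 215.49 m.
Head difference: h(MW-6) − h(MW-12) = 207.88 − 215.49 = -7.61 m.
Hydraulic gradient: i = |Δh| / L = 7.61 / 1059.1 = 0.00719.
Flow is from higher to lower head: from MW-12 toward MW-6, i.e. toward the north-west.

i ≈ 0.00719; groundwater flows toward the north-west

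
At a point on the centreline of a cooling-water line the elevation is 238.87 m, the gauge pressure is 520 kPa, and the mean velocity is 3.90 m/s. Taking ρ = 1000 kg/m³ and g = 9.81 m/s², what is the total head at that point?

Pressure head ψ = P/(ρg) = 520×1000 / (1000 × 9.81) = 53.01 m.
Velocity head = v²/(2g) = 3.90² / (2 × 9.81) = 0.775 m.
h = z + ψ + v²/(2g) = 238.87 + 53.01 + 0.775 = 292.65 m.

h ≈ 292.65 m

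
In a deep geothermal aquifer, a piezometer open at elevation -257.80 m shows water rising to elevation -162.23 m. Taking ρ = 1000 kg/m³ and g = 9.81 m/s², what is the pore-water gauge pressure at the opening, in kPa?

Pressure head ψ = h − z = -162.23 − (-257.80) = 95.57 m.
P = ρgψ = 1000 × 9.81 × 95.57 = 937542 Pa ≈ 938 kPa.

P ≈ 938 kPa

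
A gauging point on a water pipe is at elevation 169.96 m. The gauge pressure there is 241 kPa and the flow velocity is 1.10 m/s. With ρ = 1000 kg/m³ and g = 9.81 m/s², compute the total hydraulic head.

Pressure head ψ = P/(ρg) = 241×1000 / (1000 × 9.81) = 24.57 m.
Velocity head = v²/(2g) = 1.10² / (2 × 9.81) = 0.062 m.
h = z + ψ + v²/(2g) = 169.96 + 24.57 + 0.062 = 194.59 m.

h ≈ 194.59 m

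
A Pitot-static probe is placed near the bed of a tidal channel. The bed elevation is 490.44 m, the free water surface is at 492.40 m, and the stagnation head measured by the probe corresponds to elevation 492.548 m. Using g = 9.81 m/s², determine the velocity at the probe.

Near the bed, under hydrostatic conditions, the piezometric head (z + ψ) equals the free-surface elevation, 492.40 m.
Velocity head = total − piezometric = 492.548 − 492.40 = 0.148 m.
v = √(2g·h_v) = √(2 × 9.81 × 0.148) = 1.70 m/s.

v ≈ 1.70 m/s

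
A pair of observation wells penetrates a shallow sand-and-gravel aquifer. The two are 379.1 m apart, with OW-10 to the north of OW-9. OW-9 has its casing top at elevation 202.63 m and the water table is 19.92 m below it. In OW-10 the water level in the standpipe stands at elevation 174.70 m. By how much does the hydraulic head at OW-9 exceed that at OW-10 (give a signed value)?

Total head at OW-9: h = 202.63 − 19.92 = 182.71 m.
Total head at OW-10: h = 174.70 m (water level in the piezometer is the total head).
Head difference: h(OW-9) − h(OW-10) = 182.71 − 174.70 = 8.01 m.

Δh ≈ 8.01 m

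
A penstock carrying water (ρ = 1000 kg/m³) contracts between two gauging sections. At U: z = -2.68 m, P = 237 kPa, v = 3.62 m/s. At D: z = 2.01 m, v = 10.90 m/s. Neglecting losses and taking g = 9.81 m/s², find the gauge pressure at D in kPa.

P₂ ≈ 138 kPa

Pressure head at U: ψ₁ = P₁/(ρg) = 237×1000 / (1000 × 9.81) = 24.16 m.
Velocity heads: v₁²/2g = 3.62²/19.62 = 0.668 m; v₂²/2g = 10.90²/19.62 = 6.056 m.
Total head H = z₁ + ψ₁ + v₁²/2g = -2.68 + 24.16 + 0.668 = 22.15 m.
ψ₂ = H − z₂ − v₂²/2g = 22.15 − 2.01 − 6.056 = 14.08 m.
P₂ = ρgψ₂ = 1000 × 9.81 × 14.08 ≈ 138 kPa.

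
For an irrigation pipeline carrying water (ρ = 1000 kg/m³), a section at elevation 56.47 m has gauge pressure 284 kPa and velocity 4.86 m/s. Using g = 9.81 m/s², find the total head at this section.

Pressure head ψ = P/(ρg) = 284×1000 / (1000 × 9.81) = 28.95 m.
Velocity head = v²/(2g) = 4.86² / (2 × 9.81) = 1.204 m.
h = z + ψ + v²/(2g) = 56.47 + 28.95 + 1.204 = 86.62 m.

h ≈ 86.62 m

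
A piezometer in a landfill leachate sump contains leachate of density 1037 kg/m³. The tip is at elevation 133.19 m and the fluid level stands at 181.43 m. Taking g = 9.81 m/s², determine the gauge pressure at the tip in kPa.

Pressure head ψ = h − z = 181.43 − 133.19 = 48.24 m.
P = ρgψ = 1037 × 9.81 × 48.24 = 490744 Pa ≈ 491 kPa.

P ≈ 491 kPa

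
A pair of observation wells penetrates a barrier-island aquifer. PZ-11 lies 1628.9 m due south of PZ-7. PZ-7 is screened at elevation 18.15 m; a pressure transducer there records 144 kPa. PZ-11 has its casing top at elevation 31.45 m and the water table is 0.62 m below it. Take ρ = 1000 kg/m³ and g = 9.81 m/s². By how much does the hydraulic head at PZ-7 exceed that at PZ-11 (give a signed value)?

Δh ≈ 2.00 m

Pressure head at PZ-7: ψ = P/(ρg) = 144×1000 / (1000 × 9.81) = 14.68 m.
Total head at PZ-7: h = z + ψ = 18.15 + 14.68 = 32.83 m.
Total head at PZ-11: h = 31.45 − 0.62 = 30.83 m.
Head difference: h(PZ-7) − h(PZ-11) = 32.83 − 30.83 = 2.00 m.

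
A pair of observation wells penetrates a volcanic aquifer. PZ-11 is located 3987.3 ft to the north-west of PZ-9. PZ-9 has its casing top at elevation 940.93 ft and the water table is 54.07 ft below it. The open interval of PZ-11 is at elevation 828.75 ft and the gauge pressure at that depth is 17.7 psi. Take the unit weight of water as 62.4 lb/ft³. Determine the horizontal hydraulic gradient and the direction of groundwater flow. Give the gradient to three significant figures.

i ≈ 0.00433; groundwater flows toward the north-west

Total head at PZ-9: h = 940.93 − 54.07 = 886.86 ft.
Pressure head at PZ-11: ψ = 144·P/γ = 144 × 17.7 / 62.4 = 40.85 ft.
Total head at PZ-11: h = z + ψ = 828.75 + 40.85 = 869.60 ft.
Head difference: h(PZ-9) − h(PZ-11) = 886.86 − 869.60 = 17.26 ft.
Hydraulic gradient: i = |Δh| / L = 17.26 / 3987.3 = 0.00433.
Flow is from higher to lower head: from PZ-9 toward PZ-11, i.e. toward the north-west.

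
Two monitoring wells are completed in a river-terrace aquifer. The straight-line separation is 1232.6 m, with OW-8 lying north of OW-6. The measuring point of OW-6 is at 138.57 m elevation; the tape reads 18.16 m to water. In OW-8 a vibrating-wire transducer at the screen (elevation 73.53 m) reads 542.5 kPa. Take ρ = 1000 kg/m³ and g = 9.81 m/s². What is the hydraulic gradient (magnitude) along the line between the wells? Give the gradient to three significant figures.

i ≈ 0.00683

Total head at OW-6: h = 138.57 − 18.16 = 120.41 m.
Pressure head at OW-8: ψ = P/(ρg) = 542.5×1000 / (1000 × 9.81) = 55.30 m.
Total head at OW-8: h = z + ψ = 73.53 + 55.30 = 128.83 m.
Head difference: h(OW-6) − h(OW-8) = 120.41 − 128.83 = -8.42 m.
Hydraulic gradient: i = |Δh| / L = 8.42 / 1232.6 = 0.00683.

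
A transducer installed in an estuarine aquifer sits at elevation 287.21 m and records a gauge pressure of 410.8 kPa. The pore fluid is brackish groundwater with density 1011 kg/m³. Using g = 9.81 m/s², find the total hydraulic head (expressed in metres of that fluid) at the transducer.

ψ = P/(ρg) = 410.8×1000 / (1011 × 9.81) = 41.42 m.
h = z + ψ = 287.21 + 41.42 = 328.63 m.

h ≈ 328.63 m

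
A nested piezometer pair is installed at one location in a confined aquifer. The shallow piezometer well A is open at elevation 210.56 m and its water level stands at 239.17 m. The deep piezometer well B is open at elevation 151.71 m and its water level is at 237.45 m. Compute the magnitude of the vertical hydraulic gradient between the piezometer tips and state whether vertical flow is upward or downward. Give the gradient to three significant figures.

Total head at well A: h = 239.17 m (water level in the standpipe).
Total head at well B: h = 237.45 m.
Δh = h(well A) − h(well B) = 239.17 − 237.45 = 1.72 m.
Vertical separation Δz = 210.56 − 151.71 = 58.85 m.
|i_v| = |Δh| / Δz = 1.72 / 58.85 = 0.0292.
Head is higher in the shallow piezometer, so vertical flow is downward (recharge condition).

|i_v| ≈ 0.0292; vertical flow is downward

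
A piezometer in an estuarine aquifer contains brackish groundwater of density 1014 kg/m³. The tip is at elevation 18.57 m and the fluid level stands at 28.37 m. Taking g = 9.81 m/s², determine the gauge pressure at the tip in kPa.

Pressure head ψ = h − z = 28.37 − 18.57 = 9.80 m.
P = ρgψ = 1014 × 9.81 × 9.80 = 97484 Pa ≈ 97.5 kPa.

P ≈ 97.5 kPa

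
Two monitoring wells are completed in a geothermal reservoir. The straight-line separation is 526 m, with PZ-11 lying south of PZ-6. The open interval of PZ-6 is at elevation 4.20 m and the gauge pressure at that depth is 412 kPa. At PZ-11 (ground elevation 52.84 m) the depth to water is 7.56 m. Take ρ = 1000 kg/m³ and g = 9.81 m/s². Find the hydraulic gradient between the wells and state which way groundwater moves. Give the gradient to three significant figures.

Pressure head at PZ-6: ψ = P/(ρg) = 412×1000 / (1000 × 9.81) = 42.00 m.
Total head at PZ-6: h = z + ψ = 4.20 + 42.00 = 46.20 m.
Total head at PZ-11: h = 52.84 − 7.56 = 45.28 m.
Head difference: h(PZ-6) − h(PZ-11) = 46.20 − 45.28 = 0.92 m.
Hydraulic gradient: i = |Δh| / L = 0.92 / 526 = 0.00175.
Flow is from higher to lower head: from PZ-6 toward PZ-11, i.e. toward the south.

i ≈ 0.00175; groundwater flows toward the south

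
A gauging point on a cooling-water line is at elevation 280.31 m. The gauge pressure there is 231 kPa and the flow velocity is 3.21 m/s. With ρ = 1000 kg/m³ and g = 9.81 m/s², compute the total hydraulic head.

Pressure head ψ = P/(ρg) = 231×1000 / (1000 × 9.81) = 23.55 m.
Velocity head = v²/(2g) = 3.21² / (2 × 9.81) = 0.525 m.
h = z + ψ + v²/(2g) = 280.31 + 23.55 + 0.525 = 304.38 m.

h ≈ 304.38 m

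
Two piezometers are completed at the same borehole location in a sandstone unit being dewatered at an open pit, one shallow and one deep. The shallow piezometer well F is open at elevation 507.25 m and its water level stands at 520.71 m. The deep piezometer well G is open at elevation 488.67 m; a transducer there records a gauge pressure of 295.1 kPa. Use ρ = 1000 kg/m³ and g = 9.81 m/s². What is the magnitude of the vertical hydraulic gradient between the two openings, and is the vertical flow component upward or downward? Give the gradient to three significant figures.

Total head at well F: h = 520.71 m (water level in the standpipe).
Pressure head at well G: ψ = P/(ρg) = 295.1×1000 / (1000 × 9.81) = 30.08 m.
Total head at well G: h = z + ψ = 488.67 + 30.08 = 518.75 m.
Δh = h(well F) − h(well G) = 520.71 − 518.75 = 1.96 m.
Vertical separation Δz = 507.25 − 488.67 = 18.58 m.
|i_v| = |Δh| / Δz = 1.96 / 18.58 = 0.105.
Head is higher in the shallow piezometer, so vertical flow is downward (recharge condition).

|i_v| ≈ 0.105; vertical flow is downward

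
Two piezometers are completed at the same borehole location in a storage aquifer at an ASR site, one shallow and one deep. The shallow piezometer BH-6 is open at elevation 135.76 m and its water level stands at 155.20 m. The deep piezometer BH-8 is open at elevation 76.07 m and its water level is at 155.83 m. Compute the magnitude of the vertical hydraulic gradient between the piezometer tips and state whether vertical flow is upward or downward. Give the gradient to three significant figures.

Total head at BH-6: h = 155.20 m (water level in the standpipe).
Total head at BH-8: h = 155.83 m.
Δh = h(BH-6) − h(BH-8) = 155.20 − 155.83 = -0.63 m.
Vertical separation Δz = 135.76 − 76.07 = 59.69 m.
|i_v| = |Δh| / Δz = 0.63 / 59.69 = 0.0106.
Head is higher in the deep piezometer, so vertical flow is upward (discharge condition).

|i_v| ≈ 0.0106; vertical flow is upward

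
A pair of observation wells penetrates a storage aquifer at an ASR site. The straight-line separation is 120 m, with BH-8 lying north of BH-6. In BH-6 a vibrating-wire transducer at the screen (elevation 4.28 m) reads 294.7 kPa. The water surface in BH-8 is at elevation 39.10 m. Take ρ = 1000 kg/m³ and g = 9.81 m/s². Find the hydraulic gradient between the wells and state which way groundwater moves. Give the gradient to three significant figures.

Pressure head at BH-6: ψ = P/(ρg) = 294.7×1000 / (1000 × 9.81) = 30.04 m.
Total head at BH-6: h = z + ψ = 4.28 + 30.04 = 34.32 m.
Total head at BH-8: h = 39.10 m (water level in the piezometer is the total head).
Head difference: h(BH-6) − h(BH-8) = 34.32 − 39.10 = -4.78 m.
Hydraulic gradient: i = |Δh| / L = 4.78 / 120 = 0.0398.
Flow is from higher to lower head: from BH-8 toward BH-6, i.e. toward the south.

i ≈ 0.0398; groundwater flows toward the south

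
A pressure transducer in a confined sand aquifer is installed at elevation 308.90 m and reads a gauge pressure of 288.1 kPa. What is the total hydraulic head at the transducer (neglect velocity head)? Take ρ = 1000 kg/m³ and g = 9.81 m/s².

ψ = P/(ρg) = 288.1×1000 / (1000 × 9.81) = 29.37 m.
h = z + ψ = 308.90 + 29.37 = 338.27 m.

h ≈ 338.27 m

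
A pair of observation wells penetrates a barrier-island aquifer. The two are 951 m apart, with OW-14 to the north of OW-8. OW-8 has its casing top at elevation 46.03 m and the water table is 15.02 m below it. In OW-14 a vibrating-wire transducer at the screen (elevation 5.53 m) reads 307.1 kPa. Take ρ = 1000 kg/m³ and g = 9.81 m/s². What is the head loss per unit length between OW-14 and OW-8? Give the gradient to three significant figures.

i ≈ 0.00612 m/m

Total head at OW-8: h = 46.03 − 15.02 = 31.01 m.
Pressure head at OW-14: ψ = P/(ρg) = 307.1×1000 / (1000 × 9.81) = 31.30 m.
Total head at OW-14: h = z + ψ = 5.53 + 31.30 = 36.83 m.
Head difference: h(OW-8) − h(OW-14) = 31.01 − 36.83 = -5.82 m.
Hydraulic gradient: i = |Δh| / L = 5.82 / 951 = 0.00612.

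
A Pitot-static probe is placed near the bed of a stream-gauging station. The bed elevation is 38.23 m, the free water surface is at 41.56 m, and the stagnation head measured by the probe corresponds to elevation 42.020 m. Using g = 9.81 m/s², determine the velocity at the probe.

v ≈ 3.00 m/s

Near the bed, under hydrostatic conditions, the piezometric head (z + ψ) equals the free-surface elevation, 41.56 m.
Velocity head = total − piezometric = 42.020 − 41.56 = 0.460 m.
v = √(2g·h_v) = √(2 × 9.81 × 0.460) = 3.00 m/s.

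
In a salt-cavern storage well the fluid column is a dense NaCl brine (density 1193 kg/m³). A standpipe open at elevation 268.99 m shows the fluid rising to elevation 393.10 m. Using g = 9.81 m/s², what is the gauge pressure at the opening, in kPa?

P ≈ 1450 kPa

Pressure head ψ = h − z = 393.10 − 268.99 = 124.11 m.
P = ρgψ = 1193 × 9.81 × 124.11 = 1452500 Pa ≈ 1450 kPa.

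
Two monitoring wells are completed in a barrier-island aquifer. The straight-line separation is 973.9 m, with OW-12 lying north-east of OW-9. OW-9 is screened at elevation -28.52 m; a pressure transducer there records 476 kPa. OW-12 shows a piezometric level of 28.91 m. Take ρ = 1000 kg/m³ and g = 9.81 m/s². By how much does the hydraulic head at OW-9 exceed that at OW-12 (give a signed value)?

Δh ≈ -8.91 m

Pressure head at OW-9: ψ = P/(ρg) = 476×1000 / (1000 × 9.81) = 48.52 m.
Total head at OW-9: h = z + ψ = -28.52 + 48.52 = 20.00 m.
Total head at OW-12: h = 28.91 m (water level in the piezometer is the total head).
Head difference: h(OW-9) − h(OW-12) = 20.00 − 28.91 = -8.91 m.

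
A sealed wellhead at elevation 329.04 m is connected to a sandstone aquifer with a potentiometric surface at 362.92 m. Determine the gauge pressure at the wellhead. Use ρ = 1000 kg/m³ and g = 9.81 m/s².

P ≈ 332 kPa

Head above the cap: Δh = 362.92 − 329.04 = 33.88 m.
P = ρgΔh = 1000 × 9.81 × 33.88 = 332363 Pa ≈ 332 kPa.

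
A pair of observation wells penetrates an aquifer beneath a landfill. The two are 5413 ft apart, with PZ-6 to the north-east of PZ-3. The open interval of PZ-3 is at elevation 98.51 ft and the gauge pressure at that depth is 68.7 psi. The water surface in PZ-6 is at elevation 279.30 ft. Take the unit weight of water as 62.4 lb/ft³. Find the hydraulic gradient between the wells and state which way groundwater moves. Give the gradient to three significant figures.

Pressure head at PZ-3: ψ = 144·P/γ = 144 × 68.7 / 62.4 = 158.54 ft.
Total head at PZ-3: h = z + ψ = 98.51 + 158.54 = 257.05 ft.
Total head at PZ-6: h = 279.30 ft (water level in the piezometer is the total head).
Head difference: h(PZ-3) − h(PZ-6) = 257.05 − 279.30 = -22.25 ft.
Hydraulic gradient: i = |Δh| / L = 22.25 / 5413 = 0.00411.
Flow is from higher to lower head: from PZ-6 toward PZ-3, i.e. toward the south-west.

i ≈ 0.00411; groundwater flows toward the south-west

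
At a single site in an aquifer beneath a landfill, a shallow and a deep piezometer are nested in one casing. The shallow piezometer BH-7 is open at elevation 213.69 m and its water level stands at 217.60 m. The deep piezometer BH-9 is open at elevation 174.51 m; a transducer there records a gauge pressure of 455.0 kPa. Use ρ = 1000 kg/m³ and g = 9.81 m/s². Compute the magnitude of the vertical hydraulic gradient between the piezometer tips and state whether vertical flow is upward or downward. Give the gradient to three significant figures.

Total head at BH-7: h = 217.60 m (water level in the standpipe).
Pressure head at BH-9: ψ = P/(ρg) = 455.0×1000 / (1000 × 9.81) = 46.38 m.
Total head at BH-9: h = z + ψ = 174.51 + 46.38 = 220.89 m.
Δh = h(BH-7) − h(BH-9) = 217.60 − 220.89 = -3.29 m.
Vertical separation Δz = 213.69 − 174.51 = 39.18 m.
|i_v| = |Δh| / Δz = 3.29 / 39.18 = 0.0840.
Head is higher in the deep piezometer, so vertical flow is upward (discharge condition).

|i_v| ≈ 0.0840; vertical flow is upward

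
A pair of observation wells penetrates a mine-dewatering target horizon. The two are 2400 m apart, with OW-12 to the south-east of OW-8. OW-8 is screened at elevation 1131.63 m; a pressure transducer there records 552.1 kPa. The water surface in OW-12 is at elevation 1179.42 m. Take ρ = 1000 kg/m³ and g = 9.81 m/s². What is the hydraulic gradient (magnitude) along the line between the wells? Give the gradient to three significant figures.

i ≈ 0.00354

Pressure head at OW-8: ψ = P/(ρg) = 552.1×1000 / (1000 × 9.81) = 56.28 m.
Total head at OW-8: h = z + ψ = 1131.63 + 56.28 = 1187.91 m.
Total head at OW-12: h = 1179.42 m (water level in the piezometer is the total head).
Head difference: h(OW-8) − h(OW-12) = 1187.91 − 1179.42 = 8.49 m.
Hydraulic gradient: i = |Δh| / L = 8.49 / 2400 = 0.00354.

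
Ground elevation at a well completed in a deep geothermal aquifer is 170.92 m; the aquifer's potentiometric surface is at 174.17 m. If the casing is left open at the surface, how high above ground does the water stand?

≈ 3.25 m above ground

Water rises to the potentiometric surface, so the rise above ground = 174.17 − 170.92 = 3.25 m.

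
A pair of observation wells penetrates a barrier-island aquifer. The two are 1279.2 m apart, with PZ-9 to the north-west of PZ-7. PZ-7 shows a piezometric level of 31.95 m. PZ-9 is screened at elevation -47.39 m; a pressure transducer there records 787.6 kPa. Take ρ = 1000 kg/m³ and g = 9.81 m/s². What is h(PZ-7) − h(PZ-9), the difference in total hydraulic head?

Total head at PZ-7: h = 31.95 m (water level in the piezometer is the total head).
Pressure head at PZ-9: ψ = P/(ρg) = 787.6×1000 / (1000 × 9.81) = 80.29 m.
Total head at PZ-9: h = z + ψ = -47.39 + 80.29 = 32.90 m.
Head difference: h(PZ-7) − h(PZ-9) = 31.95 − 32.90 = -0.95 m.

Δh ≈ -0.95 m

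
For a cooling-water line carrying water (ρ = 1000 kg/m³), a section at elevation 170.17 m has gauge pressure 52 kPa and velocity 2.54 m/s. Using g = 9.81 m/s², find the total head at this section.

h ≈ 175.80 m

Pressure head ψ = P/(ρg) = 52×1000 / (1000 × 9.81) = 5.30 m.
Velocity head = v²/(2g) = 2.54² / (2 × 9.81) = 0.329 m.
h = z + ψ + v²/(2g) = 170.17 + 5.30 + 0.329 = 175.80 m.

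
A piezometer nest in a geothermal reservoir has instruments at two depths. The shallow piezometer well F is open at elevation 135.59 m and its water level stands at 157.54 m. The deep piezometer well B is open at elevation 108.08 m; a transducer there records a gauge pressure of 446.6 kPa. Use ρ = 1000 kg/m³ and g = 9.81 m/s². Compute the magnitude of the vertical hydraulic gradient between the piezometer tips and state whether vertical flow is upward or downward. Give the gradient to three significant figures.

Total head at well F: h = 157.54 m (water level in the standpipe).
Pressure head at well B: ψ = P/(ρg) = 446.6×1000 / (1000 × 9.81) = 45.52 m.
Total head at well B: h = z + ψ = 108.08 + 45.52 = 153.60 m.
Δh = h(well F) − h(well B) = 157.54 − 153.60 = 3.94 m.
Vertical separation Δz = 135.59 − 108.08 = 27.51 m.
|i_v| = |Δh| / Δz = 3.94 / 27.51 = 0.143.
Head is higher in the shallow piezometer, so vertical flow is downward (recharge condition).

|i_v| ≈ 0.143; vertical flow is downward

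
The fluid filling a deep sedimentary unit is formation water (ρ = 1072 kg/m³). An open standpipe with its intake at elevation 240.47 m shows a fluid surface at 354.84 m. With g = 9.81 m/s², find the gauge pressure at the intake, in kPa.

P ≈ 1200 kPa

Pressure head ψ = h − z = 354.84 − 240.47 = 114.37 m.
P = ρgψ = 1072 × 9.81 × 114.37 = 1202752 Pa ≈ 1200 kPa.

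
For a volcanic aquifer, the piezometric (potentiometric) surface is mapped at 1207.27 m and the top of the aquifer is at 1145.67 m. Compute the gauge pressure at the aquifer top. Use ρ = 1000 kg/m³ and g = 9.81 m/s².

Pressure head at the aquifer top: ψ = h − z = 1207.27 − 1145.67 = 61.60 m.
P = ρgψ = 1000 × 9.81 × 61.60 = 604296 Pa ≈ 604 kPa.

P ≈ 604 kPa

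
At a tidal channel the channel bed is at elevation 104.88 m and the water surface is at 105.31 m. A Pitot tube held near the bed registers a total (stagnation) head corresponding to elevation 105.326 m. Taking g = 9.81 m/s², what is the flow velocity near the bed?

v ≈ 0.560 m/s

Near the bed, under hydrostatic conditions, the piezometric head (z + ψ) equals the free-surface elevation, 105.31 m.
Velocity head = total − piezometric = 105.326 − 105.31 = 0.016 m.
v = √(2g·h_v) = √(2 × 9.81 × 0.016) = 0.560 m/s.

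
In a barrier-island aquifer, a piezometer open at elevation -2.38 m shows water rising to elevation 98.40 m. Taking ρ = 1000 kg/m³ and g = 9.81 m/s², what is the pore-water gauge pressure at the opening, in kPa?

Pressure head ψ = h − z = 98.40 − (-2.38) = 100.78 m.
P = ρgψ = 1000 × 9.81 × 100.78 = 988652 Pa ≈ 989 kPa.

P ≈ 989 kPa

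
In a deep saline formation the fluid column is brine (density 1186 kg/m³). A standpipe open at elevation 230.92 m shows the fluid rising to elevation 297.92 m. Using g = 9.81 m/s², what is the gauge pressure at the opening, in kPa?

P ≈ 780 kPa

Pressure head ψ = h − z = 297.92 − 230.92 = 67.00 m.
P = ρgψ = 1186 × 9.81 × 67.00 = 779522 Pa ≈ 780 kPa.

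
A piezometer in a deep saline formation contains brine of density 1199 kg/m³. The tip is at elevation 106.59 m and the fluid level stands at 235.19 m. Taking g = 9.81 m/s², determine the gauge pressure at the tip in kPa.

Pressure head ψ = h − z = 235.19 − 106.59 = 128.60 m.
P = ρgψ = 1199 × 9.81 × 128.60 = 1512618 Pa ≈ 1510 kPa.

P ≈ 1510 kPa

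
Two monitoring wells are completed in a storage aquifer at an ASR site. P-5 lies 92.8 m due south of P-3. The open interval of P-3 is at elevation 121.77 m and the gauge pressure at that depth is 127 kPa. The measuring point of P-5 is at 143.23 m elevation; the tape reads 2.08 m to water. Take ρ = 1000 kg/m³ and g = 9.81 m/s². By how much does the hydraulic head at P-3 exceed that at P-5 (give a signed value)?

Δh ≈ -6.43 m

Pressure head at P-3: ψ = P/(ρg) = 127×1000 / (1000 × 9.81) = 12.95 m.
Total head at P-3: h = z + ψ = 121.77 + 12.95 = 134.72 m.
Total head at P-5: h = 143.23 − 2.08 = 141.15 m.
Head difference: h(P-3) − h(P-5) = 134.72 − 141.15 = -6.43 m.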